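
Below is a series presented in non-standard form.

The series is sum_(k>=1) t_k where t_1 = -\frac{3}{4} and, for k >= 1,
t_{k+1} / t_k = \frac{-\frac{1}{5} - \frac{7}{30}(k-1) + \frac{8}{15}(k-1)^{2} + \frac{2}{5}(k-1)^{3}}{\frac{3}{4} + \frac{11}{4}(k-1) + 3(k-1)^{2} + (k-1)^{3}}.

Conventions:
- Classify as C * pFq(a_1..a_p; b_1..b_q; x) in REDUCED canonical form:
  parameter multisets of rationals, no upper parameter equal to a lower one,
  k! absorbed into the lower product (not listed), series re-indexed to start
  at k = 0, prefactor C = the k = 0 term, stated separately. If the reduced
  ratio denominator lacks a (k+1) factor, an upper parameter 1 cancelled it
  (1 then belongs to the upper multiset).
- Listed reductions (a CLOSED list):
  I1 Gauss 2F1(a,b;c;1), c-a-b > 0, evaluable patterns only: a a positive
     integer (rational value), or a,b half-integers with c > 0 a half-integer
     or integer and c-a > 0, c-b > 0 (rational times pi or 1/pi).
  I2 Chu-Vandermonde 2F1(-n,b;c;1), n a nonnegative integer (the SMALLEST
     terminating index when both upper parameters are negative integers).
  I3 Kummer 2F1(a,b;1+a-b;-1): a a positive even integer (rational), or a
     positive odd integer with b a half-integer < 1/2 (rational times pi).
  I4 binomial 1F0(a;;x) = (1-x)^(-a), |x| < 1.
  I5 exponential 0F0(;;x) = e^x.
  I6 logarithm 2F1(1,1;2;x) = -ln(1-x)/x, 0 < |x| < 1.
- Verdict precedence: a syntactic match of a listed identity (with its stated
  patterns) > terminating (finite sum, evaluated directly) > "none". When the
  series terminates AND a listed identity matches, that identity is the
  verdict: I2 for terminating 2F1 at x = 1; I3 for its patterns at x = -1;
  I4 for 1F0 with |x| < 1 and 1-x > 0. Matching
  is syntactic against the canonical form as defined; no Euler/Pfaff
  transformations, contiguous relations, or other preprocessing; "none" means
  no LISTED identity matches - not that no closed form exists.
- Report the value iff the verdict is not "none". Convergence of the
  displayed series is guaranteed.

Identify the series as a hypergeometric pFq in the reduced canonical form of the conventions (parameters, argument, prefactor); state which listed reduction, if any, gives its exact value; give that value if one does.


Key step: x = \frac{2}{5} and the expanded ratio factors over Q; C = -3/4, roots give parameters.
Adjacent-term ratio: r(k) = \frac{2}{5} * (k-\frac{2}{3}) / [(k+1)] - poly over poly, x = \frac{2}{5} from leading terms; C = -\frac{3}{4} at k = 0.

With C = -\frac{3}{4}: the canonical form is 1F0(-\frac{2}{3}; -; \frac{2}{5}). Verdict: the binomial series (I4) applies (the 1F0 binomial series: exponent 2/3, x = \frac{2}{5}). Exact value: \left(-\frac{3}{4}\right) \cdot \left(\frac{3}{5}\right)^{\frac{2}{3}}.


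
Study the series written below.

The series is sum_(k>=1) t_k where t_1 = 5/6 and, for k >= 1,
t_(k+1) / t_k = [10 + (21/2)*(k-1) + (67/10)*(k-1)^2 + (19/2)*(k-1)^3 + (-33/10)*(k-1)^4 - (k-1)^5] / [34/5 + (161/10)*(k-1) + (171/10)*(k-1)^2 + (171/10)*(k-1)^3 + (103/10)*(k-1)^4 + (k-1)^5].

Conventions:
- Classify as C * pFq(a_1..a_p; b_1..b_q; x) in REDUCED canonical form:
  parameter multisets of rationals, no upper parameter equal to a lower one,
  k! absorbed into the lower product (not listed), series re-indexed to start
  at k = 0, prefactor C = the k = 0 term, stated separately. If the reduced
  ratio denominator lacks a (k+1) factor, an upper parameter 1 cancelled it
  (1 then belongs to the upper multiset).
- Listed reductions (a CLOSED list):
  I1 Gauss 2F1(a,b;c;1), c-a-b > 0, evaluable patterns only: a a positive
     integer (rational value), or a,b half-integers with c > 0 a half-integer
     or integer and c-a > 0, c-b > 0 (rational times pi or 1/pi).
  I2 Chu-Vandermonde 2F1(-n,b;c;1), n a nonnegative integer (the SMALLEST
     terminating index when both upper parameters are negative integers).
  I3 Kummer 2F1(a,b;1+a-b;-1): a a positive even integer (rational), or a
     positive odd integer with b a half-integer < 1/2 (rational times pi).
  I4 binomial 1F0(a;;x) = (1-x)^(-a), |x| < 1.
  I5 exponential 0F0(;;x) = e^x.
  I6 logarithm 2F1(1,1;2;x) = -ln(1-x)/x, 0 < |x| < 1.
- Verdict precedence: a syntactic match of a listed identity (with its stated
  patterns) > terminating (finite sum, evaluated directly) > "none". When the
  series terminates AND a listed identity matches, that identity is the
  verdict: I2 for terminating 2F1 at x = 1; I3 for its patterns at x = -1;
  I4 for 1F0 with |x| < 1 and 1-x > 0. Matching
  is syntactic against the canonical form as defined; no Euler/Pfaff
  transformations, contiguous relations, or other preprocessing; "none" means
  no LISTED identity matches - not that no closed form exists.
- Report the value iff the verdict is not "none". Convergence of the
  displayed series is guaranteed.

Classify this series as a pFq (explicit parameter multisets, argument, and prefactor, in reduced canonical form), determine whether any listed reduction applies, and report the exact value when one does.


Reduced: x = -1, 2F1, upper = {-5/2, 5}, lower = {17/2}, C = 5/6. Verdict at x = -1: the Kummer evaluation I3 matches (x = -1; c = 17/2 equals 1+a-b for upper {-5/2, 5}: listed pattern). Exact value: (225225/262144) * pi.

Key step: from the first term 5/6: cancel k^2 + 1 from the displayed ratio first; then C = 5/6.
Consecutive-term ratio: r(k) = (-1) * (k-5/2) (k+5) / [(k+17/2) (k+1)] - rational in k. x = (-1); t_0 = 5/6; negate the roots.


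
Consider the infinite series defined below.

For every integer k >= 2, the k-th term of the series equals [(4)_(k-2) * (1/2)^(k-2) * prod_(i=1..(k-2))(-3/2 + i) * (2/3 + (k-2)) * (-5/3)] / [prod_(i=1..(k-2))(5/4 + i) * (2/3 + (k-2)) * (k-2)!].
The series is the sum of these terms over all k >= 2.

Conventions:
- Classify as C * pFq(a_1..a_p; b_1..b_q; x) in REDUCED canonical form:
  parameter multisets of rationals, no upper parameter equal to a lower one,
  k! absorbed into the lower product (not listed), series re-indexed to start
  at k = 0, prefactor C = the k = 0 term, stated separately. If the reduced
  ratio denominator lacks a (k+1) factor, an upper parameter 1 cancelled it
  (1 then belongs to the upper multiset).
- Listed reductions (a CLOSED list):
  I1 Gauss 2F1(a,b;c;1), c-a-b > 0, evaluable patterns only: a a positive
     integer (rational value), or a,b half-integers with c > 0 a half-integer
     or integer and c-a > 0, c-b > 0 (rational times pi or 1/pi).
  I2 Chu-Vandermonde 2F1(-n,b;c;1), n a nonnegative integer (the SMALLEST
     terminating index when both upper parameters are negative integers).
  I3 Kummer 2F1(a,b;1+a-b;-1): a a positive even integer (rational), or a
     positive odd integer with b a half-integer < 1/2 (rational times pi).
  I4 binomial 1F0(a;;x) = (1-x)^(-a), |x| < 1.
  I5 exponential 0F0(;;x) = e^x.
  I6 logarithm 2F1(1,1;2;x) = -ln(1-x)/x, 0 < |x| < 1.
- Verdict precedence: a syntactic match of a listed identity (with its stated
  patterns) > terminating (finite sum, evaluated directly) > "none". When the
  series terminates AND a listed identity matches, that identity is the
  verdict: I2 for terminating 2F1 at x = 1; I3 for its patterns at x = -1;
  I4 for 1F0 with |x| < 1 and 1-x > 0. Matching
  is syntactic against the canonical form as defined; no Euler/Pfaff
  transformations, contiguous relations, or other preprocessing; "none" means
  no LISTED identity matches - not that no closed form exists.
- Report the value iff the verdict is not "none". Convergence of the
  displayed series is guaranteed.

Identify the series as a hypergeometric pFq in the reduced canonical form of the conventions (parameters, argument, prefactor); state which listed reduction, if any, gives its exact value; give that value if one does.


This is -5/3 * 2F1(-1/2, 4; 9/4; 1/2) in reduced canonical form. Verdict: none. Every listed pattern misses the 2F1 form at 1/2, upper {-1/2, 4}.

Structural cue: with t_0 = -5/3, the running product (C = -5/3, x = 1/2) telescopes to a rising factorial.
Adjacent-term ratio: r(k) = (1/2) * (k-1/2) (k+4) / [(k+9/4) (k+1)] ; factor over Q: parameters, x = (1/2), and C = -5/3.


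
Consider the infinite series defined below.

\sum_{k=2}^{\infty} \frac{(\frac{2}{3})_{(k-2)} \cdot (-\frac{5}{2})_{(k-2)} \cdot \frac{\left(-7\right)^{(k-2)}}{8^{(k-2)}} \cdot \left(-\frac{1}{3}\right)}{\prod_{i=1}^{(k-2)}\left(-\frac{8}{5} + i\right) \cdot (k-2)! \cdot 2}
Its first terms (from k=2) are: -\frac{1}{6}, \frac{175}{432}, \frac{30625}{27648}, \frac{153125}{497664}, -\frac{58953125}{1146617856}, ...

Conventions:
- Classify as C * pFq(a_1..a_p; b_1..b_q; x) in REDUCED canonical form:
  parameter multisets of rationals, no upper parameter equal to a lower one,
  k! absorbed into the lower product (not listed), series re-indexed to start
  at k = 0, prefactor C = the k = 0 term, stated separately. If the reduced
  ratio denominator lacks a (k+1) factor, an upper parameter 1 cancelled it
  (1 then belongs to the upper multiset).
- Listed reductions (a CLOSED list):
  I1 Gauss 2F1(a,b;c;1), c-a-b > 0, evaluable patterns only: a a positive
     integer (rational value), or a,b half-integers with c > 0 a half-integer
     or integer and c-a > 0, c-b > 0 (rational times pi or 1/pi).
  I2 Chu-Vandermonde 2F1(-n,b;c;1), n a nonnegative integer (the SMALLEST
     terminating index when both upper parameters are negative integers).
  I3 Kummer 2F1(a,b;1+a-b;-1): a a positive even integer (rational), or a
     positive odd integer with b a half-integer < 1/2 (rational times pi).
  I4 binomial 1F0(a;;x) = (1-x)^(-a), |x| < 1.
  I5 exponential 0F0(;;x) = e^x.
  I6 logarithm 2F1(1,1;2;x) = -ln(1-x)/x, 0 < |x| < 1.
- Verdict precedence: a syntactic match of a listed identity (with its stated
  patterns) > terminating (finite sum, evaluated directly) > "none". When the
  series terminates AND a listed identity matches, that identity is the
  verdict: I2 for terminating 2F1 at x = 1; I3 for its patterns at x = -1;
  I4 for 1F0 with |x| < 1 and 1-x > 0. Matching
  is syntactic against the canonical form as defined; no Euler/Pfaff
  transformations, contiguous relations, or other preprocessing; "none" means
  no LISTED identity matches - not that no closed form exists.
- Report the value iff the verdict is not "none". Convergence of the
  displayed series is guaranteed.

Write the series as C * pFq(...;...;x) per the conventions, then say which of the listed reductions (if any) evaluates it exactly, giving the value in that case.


Key step: t_0 = -\frac{1}{6} here, and the constant factors (C = -1/6, x = -7/8) combine into one prefactor.
Step ratio: r(k) = -\frac{7}{8} * (k-\frac{5}{2}) (k+\frac{2}{3}) / [(k-\frac{3}{5}) (k+1)] - rational in k. x = -\frac{7}{8}; t_0 = -\frac{1}{6}; negate the roots.

Prefactor -\frac{1}{6}, argument -\frac{7}{8}: 2F1 with upper {-\frac{5}{2}, \frac{2}{3}} over lower {-\frac{3}{5}}. Verdict: none. No listed pattern accepts 2F1(-\frac{5}{2}, \frac{2}{3}; -\frac{3}{5}; -\frac{7}{8}).


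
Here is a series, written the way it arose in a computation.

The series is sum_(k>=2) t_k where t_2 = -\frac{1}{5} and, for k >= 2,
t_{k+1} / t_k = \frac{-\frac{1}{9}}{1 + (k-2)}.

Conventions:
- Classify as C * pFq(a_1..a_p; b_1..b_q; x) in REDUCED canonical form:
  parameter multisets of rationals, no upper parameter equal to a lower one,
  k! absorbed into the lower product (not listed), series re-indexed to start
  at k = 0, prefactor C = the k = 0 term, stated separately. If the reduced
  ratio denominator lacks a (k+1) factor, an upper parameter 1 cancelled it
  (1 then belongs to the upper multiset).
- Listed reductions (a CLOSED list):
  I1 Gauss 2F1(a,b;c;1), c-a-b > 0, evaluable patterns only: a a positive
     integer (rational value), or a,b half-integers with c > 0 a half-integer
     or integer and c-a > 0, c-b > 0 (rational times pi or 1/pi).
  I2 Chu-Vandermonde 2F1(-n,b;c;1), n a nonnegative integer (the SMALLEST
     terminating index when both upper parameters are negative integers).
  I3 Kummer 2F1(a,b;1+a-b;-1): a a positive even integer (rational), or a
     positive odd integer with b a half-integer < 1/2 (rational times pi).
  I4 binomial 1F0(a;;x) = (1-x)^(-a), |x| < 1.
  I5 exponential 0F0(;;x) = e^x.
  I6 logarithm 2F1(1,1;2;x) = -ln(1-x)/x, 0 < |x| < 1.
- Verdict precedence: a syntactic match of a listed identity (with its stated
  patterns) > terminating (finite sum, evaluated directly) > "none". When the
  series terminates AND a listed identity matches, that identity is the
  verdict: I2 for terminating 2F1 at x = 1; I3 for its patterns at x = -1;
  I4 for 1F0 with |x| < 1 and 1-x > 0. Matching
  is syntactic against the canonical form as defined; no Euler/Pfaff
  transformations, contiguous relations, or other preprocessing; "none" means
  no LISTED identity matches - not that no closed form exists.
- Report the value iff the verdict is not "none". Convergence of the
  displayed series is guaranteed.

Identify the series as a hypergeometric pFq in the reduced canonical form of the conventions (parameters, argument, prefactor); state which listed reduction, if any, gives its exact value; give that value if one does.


Key step: with t_0 = -\frac{1}{5}, the expanded ratio factors over Q; C = -1/5, roots give parameters.
Term ratio: r(k) = -\frac{1}{9} * 1 / [(k+1)] - poly over poly, x = -\frac{1}{9} from leading terms; C = -\frac{1}{5} at k = 0.

This is -\frac{1}{5} * 0F0(-; -; -\frac{1}{9}) in reduced canonical form. Verdict: the exponential series (I5) fires (the 0F0 exponential series at x = -\frac{1}{9}). Sum: \left(-\frac{1}{5}\right) \cdot e^{-\frac{1}{9}}.


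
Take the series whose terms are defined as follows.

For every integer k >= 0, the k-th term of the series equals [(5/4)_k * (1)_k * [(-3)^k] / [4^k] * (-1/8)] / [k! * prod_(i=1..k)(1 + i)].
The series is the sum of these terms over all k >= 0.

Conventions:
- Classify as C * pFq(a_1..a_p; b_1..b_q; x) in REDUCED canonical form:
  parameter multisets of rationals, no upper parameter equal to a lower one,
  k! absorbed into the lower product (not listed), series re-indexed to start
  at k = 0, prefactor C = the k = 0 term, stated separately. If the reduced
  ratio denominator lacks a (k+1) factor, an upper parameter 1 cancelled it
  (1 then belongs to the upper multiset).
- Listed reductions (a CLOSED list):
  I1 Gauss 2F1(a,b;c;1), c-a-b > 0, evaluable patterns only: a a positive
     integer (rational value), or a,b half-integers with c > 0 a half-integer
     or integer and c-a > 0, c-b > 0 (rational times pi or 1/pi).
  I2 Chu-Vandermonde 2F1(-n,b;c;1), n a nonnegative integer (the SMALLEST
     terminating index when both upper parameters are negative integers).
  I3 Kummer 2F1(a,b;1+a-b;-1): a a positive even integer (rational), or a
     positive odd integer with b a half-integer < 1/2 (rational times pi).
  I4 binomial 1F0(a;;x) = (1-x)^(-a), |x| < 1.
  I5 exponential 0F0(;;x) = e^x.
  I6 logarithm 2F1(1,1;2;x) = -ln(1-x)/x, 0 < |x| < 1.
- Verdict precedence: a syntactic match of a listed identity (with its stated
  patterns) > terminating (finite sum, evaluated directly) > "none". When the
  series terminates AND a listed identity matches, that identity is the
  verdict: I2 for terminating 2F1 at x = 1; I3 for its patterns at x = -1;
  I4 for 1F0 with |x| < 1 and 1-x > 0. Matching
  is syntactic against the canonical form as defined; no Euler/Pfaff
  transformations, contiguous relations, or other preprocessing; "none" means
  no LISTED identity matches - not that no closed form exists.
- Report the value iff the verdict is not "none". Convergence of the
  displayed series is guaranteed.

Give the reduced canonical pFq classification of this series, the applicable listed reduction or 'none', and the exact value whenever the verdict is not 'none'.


Prefactor -1/8, argument -3/4: 2F1 with upper {1, 5/4} over lower {2}. Verdict: none - at argument -3/4 the multisets {1, 5/4} ; {2} match no listed identity.

The tell: with t_0 = -1/8, the lower running product (C = -1/8) is a rising factorial.
Step ratio: r(k) = (-3/4) * (k+1) (k+5/4) / [(k+2) (k+1)] - rational in k. x = (-3/4); t_0 = -1/8; negate the roots.


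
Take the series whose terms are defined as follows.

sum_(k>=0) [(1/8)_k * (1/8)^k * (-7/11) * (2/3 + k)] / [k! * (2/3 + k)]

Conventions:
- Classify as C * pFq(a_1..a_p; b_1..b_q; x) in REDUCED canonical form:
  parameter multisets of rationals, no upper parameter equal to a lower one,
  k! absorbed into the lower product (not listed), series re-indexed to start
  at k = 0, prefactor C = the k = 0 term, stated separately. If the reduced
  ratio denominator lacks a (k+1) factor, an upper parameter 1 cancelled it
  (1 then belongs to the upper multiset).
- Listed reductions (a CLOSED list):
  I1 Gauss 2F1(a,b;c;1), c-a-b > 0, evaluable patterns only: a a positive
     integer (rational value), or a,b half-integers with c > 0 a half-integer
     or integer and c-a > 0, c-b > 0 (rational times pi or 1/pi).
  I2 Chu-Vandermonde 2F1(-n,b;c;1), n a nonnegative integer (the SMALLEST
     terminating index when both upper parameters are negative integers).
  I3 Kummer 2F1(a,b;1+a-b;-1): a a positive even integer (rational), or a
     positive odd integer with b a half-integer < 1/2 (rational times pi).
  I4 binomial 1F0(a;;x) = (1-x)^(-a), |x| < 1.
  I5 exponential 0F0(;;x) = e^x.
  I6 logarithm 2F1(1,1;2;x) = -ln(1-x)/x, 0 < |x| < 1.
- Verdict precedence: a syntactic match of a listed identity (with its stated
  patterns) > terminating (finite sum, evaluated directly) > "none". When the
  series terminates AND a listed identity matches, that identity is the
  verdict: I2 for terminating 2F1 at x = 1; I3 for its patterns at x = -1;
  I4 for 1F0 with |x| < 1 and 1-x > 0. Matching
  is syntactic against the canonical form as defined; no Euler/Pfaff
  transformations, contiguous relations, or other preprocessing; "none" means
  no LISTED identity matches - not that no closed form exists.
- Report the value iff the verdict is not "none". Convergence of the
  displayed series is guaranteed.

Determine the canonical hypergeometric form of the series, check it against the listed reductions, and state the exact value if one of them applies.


The series (x = 1/8) is 1F0: upper {1/8}, lower {-}, prefactor -7/11. Verdict at x = 1/8: binomial (I4) matches (the 1F0 binomial series: exponent -1/8, x = 1/8). Hence: (-7/11) * (7/8)^(-1/8).

Key step: x = (1/8) and striking the common factor k + 2/3 reduces the term (C = -7/11).
Step ratio: r(k) = (1/8) * (k+1/8) / [(k+1)] - poly over poly, x = (1/8) from leading terms; C = -7/11 at k = 0.


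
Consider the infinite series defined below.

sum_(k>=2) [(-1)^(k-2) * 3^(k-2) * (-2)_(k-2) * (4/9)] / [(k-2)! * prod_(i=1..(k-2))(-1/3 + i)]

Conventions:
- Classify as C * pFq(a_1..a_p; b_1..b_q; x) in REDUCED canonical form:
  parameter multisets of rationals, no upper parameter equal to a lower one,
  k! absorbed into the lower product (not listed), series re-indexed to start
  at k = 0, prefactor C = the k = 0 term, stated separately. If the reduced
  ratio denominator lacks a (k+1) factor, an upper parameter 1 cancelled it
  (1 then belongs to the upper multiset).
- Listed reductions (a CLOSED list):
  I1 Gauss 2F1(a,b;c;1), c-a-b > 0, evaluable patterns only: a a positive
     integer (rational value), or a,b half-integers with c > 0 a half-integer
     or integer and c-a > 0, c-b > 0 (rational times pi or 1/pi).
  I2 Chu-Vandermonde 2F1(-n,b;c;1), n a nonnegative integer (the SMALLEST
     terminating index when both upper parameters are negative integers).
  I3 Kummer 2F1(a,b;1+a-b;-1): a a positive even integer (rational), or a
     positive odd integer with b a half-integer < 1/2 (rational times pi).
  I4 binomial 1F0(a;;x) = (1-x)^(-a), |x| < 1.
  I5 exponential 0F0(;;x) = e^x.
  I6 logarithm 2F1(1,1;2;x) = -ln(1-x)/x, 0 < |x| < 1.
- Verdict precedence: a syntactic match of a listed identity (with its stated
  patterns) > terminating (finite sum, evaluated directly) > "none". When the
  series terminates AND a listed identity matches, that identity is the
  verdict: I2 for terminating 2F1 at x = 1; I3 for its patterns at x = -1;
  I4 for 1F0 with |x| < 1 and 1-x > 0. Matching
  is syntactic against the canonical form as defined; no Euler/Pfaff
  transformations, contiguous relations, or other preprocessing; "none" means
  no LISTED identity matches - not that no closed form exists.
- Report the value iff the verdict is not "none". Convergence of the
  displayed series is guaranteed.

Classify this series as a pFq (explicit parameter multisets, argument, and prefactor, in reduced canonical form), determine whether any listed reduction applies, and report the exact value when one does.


Key step: from the first term 4/9: the (-1)^k factor (prefactor 4/9) folds into the argument's sign.
Term ratio: r(k) = (-3) * (k-2) / [(k+2/3) (k+1)] - rational in k. x = (-3); t_0 = 4/9; negate the roots.

The series (x = -3) is 1F1: upper {-2}, lower {2/3}, prefactor 4/9. Verdict: terminating - upper -2 stops the sum at k = 2; the 3 terms are added exactly. Its exact value is 362/45.


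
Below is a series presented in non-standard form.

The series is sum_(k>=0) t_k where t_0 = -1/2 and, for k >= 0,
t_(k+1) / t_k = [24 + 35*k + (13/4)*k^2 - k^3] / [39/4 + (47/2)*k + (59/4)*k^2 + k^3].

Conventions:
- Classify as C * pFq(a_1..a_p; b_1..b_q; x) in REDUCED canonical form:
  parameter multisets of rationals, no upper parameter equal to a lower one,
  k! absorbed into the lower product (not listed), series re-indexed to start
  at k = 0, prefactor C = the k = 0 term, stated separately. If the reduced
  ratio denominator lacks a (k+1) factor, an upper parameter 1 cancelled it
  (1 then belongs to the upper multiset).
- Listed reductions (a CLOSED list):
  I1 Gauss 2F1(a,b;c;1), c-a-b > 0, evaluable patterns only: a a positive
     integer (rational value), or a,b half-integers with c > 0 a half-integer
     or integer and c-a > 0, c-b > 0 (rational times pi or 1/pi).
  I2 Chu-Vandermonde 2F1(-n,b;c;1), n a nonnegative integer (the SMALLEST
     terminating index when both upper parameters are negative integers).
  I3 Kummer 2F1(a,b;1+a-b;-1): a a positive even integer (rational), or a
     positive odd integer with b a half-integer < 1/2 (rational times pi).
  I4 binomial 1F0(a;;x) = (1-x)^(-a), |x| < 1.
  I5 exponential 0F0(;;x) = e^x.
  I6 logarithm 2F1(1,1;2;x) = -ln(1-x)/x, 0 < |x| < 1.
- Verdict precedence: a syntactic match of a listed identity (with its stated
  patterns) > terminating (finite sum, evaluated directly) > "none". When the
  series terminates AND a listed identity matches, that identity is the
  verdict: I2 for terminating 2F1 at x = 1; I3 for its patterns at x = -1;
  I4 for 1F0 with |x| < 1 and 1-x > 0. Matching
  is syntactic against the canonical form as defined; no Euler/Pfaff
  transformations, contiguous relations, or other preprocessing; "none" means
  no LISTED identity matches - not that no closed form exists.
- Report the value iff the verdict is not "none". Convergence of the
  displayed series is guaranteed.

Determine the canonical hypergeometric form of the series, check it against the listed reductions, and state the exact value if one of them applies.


Classification (C = -1/2): 2F1 with upper {-8, 4}, lower {13}, argument x = -1. Verdict: the Kummer evaluation I3 fires (x = -1; c = 13 equals 1+a-b for upper {-8, 4}: listed pattern). Its exact value is -11/2.

The tell: x = (-1) and the expanded ratio factors over Q; C = -1/2, x = -1, roots give parameters.
Ratio: r(k) = (-1) * (k-8) (k+4) / [(k+13) (k+1)] - rational in k. x = (-1); t_0 = -1/2; negate the roots.


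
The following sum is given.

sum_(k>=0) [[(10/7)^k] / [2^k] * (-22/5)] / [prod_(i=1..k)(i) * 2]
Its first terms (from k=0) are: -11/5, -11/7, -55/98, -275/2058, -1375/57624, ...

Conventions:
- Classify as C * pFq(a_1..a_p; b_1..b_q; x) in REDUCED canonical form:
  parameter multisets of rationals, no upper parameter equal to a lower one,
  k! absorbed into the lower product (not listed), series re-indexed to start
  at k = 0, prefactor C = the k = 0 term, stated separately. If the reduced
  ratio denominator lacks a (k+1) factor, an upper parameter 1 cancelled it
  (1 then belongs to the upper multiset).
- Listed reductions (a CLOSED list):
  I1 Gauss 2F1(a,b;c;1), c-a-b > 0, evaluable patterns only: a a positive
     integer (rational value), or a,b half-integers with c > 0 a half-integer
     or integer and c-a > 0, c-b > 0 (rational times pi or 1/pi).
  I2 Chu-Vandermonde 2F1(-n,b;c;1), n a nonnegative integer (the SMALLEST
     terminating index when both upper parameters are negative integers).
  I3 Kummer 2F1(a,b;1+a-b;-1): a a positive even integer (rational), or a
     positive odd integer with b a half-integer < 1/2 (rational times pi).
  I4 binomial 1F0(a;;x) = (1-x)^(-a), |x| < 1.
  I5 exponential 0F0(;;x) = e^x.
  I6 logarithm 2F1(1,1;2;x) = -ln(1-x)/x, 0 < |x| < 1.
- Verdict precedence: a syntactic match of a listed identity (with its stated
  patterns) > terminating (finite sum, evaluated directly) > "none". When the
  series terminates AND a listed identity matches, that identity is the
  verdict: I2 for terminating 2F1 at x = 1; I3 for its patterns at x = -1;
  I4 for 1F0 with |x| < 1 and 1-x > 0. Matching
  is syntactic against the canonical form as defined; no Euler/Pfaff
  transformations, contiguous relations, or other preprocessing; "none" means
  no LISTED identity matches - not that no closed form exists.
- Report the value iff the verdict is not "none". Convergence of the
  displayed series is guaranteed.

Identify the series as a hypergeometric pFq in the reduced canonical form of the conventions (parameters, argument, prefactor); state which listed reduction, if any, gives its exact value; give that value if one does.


The series (x = 5/7) is 0F0: upper {-}, lower {-}, prefactor -11/5. Verdict: the exponential series (I5) applies (the 0F0 exponential series at x = 5/7). Hence: (-11/5) * e^(5/7).

The tell: t_0 = -11/5 here, and the constant factors (C = -11/5) combine into one prefactor.
Step ratio: r(k) = (5/7) * 1 / [(k+1)] - rational in k, leading ratio (5/7); with t_0 = -11/5, classification follows.


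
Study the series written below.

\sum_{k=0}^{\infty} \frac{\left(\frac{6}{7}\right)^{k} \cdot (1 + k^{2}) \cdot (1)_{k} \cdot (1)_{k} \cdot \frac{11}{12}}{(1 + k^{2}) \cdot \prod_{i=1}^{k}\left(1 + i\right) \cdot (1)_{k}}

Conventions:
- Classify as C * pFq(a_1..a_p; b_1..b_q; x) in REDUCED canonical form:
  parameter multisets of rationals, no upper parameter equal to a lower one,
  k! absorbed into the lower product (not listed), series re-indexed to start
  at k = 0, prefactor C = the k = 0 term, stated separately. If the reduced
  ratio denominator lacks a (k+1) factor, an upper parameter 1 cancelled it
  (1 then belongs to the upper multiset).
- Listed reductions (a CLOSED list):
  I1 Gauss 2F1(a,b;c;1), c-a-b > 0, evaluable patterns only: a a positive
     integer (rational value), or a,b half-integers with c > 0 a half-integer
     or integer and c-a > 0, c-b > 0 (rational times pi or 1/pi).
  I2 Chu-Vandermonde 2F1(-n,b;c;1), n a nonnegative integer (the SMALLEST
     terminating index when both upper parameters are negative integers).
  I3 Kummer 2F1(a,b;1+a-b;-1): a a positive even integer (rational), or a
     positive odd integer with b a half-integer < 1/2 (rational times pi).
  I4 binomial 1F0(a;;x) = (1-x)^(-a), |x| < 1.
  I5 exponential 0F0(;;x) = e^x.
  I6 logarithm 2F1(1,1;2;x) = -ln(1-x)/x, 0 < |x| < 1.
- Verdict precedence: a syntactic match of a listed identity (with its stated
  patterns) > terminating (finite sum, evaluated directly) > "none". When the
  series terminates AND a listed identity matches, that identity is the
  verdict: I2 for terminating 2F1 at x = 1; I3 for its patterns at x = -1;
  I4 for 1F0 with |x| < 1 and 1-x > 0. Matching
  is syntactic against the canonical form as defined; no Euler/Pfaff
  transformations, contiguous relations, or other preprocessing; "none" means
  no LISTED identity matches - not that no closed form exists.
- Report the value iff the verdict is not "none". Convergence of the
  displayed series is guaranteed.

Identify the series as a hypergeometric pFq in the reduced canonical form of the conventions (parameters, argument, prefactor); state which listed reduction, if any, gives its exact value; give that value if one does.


This is \frac{11}{12} * 2F1(1, 1; 2; \frac{6}{7}) in reduced canonical form. Verdict: logarithm (I6) applies (the logarithm: parameters (1,1;2), x = \frac{6}{7}). Its exact value is \left(-\frac{77}{72}\right) \cdot \ln\left(\frac{1}{7}\right).

Key step: with t_0 = \frac{11}{12}, the lower running product (C = 11/12) is a rising factorial.
Step ratio: r(k) = \frac{6}{7} * (k+1) (k+1) / [(k+2) (k+1)] - rational; roots negated = parameters, x = \frac{6}{7}, C = \frac{11}{12}.


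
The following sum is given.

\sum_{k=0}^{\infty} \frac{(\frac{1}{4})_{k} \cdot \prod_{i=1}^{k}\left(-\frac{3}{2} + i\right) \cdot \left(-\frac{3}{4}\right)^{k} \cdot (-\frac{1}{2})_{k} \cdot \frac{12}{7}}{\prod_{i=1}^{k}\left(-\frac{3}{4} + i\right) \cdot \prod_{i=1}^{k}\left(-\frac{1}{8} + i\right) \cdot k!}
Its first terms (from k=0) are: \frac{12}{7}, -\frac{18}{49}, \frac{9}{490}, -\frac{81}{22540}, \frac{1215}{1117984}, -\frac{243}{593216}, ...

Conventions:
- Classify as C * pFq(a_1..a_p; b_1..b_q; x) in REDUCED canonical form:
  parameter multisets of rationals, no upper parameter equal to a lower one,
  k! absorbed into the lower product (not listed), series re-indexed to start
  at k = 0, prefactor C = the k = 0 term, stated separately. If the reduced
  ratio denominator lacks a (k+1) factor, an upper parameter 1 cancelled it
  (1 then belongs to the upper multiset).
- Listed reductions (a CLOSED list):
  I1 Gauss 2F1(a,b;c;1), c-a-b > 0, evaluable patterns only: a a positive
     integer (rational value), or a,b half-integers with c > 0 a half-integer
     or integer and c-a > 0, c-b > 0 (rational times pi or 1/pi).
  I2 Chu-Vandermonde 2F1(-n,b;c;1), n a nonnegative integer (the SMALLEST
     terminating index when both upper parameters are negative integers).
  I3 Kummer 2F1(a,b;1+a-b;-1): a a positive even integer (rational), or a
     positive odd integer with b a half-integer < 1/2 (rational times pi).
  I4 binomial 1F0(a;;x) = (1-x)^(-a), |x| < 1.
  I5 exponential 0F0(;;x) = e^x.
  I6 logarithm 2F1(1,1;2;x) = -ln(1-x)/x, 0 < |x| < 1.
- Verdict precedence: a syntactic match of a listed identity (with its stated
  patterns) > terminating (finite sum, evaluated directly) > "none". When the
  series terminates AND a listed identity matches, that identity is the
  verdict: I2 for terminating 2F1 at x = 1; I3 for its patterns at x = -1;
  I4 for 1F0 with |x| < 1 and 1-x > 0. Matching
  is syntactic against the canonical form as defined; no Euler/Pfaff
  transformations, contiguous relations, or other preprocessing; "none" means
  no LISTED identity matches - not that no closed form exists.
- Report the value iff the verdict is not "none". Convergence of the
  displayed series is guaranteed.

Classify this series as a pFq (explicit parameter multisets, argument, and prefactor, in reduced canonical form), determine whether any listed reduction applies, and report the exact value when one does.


At argument -\frac{3}{4}: a 2F1 with upper {-\frac{1}{2}, -\frac{1}{2}}, lower {\frac{7}{8}}, scaled by C = \frac{12}{7}. Verdict: none - this 2F1 at x = -\frac{3}{4} matches no listed pattern, and upper {-\frac{1}{2}, -\frac{1}{2}} holds no stopper.

The tell: x = -\frac{3}{4} and the lower running product (prefactor 12/7) is a rising factorial.
Ratio: r(k) = -\frac{3}{4} * (k-\frac{1}{2}) (k-\frac{1}{2}) / [(k+\frac{7}{8}) (k+1)] - poly over poly, x = -\frac{3}{4} from leading terms; C = \frac{12}{7} at k = 0.


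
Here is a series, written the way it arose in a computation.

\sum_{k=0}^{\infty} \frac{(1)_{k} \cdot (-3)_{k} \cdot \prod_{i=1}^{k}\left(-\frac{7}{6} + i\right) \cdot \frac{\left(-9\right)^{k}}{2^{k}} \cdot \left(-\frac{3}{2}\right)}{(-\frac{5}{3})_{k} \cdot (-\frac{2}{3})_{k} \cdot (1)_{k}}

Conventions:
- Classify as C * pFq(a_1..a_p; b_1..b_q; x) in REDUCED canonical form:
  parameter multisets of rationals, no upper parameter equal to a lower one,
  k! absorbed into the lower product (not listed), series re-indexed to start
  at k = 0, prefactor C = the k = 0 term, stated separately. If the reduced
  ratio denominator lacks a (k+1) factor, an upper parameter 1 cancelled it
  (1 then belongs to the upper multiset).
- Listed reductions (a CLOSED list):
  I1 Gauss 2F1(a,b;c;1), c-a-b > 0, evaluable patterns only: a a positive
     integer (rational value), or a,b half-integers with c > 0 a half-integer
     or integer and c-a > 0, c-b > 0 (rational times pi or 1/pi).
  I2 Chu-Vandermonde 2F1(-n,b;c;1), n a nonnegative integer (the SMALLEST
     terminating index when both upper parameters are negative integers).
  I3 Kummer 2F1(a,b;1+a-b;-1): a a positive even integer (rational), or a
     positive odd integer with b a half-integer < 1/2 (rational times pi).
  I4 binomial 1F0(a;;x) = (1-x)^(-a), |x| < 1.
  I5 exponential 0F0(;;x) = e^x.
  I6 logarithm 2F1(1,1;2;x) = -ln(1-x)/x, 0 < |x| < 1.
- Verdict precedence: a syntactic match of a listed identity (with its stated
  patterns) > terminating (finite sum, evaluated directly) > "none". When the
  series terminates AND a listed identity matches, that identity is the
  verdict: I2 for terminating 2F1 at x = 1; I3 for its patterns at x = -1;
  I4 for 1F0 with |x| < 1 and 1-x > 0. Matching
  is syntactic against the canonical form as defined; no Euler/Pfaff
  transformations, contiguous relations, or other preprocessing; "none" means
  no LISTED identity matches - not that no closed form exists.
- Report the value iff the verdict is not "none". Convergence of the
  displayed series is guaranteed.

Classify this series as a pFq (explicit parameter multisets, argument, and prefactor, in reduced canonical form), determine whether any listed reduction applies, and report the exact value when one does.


Classification (C = -\frac{3}{2}): 3F2 with upper {-3, -\frac{1}{6}, 1}, lower {-\frac{5}{3}, -\frac{2}{3}}, argument x = -\frac{9}{2}. Verdict: terminating at k = 3: the factor (-3)_k kills every later term; summing the 4 survivors is exact. Sum: -\frac{10260093}{5120}.

Structural cue: with t_0 = -\frac{3}{2}, the running product (prefactor -3/2) telescopes to a rising factorial.
Ratio: r(k) = -\frac{9}{2} * (k-3) (k-\frac{1}{6}) (k+1) / [(k-\frac{5}{3}) (k-\frac{2}{3}) (k+1)] - rational in k, leading ratio -\frac{9}{2}; with t_0 = -\frac{3}{2}, classification follows.


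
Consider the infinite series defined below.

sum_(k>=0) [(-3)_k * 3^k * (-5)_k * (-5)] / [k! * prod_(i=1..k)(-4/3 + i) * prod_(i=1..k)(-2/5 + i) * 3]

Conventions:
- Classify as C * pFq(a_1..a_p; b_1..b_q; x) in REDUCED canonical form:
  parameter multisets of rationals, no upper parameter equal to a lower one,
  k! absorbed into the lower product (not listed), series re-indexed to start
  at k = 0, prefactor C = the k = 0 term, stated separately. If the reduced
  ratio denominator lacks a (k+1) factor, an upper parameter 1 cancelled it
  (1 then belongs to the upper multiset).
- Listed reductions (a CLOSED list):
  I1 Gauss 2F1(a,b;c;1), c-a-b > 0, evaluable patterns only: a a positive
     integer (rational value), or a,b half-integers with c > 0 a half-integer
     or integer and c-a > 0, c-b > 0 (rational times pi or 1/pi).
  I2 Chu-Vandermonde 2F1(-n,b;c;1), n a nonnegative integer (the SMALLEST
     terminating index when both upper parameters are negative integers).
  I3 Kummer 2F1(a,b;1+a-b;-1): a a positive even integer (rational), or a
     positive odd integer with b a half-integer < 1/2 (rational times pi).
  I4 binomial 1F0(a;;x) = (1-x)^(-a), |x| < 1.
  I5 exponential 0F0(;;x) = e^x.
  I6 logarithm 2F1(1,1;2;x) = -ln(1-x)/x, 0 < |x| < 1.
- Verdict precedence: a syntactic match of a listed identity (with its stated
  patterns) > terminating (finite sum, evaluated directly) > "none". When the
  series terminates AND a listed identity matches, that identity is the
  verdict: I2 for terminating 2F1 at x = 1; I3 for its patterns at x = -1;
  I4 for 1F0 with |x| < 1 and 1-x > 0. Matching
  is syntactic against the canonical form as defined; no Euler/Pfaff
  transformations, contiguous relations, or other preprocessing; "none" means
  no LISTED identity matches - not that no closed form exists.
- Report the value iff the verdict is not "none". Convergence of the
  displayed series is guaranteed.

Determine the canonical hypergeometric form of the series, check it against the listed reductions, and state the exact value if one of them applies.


x = 3 here; the reduced form reads 2F2, upper {-5, -3}, lower {-1/3, 3/5}, C = -5/3. Verdict: terminating - the sum ends at index 3 because -3 is a negative integer; exact evaluation follows. Sum: 585995/78.

Structural cue: t_0 = -5/3 here, and the lower running product (C = -5/3, x = 3) is a rising factorial.
Ratio: r(k) = 3 * (k-5) (k-3) / [(k-1/3) (k+3/5) (k+1)] - rational in k, leading ratio 3; with t_0 = -5/3, classification follows.


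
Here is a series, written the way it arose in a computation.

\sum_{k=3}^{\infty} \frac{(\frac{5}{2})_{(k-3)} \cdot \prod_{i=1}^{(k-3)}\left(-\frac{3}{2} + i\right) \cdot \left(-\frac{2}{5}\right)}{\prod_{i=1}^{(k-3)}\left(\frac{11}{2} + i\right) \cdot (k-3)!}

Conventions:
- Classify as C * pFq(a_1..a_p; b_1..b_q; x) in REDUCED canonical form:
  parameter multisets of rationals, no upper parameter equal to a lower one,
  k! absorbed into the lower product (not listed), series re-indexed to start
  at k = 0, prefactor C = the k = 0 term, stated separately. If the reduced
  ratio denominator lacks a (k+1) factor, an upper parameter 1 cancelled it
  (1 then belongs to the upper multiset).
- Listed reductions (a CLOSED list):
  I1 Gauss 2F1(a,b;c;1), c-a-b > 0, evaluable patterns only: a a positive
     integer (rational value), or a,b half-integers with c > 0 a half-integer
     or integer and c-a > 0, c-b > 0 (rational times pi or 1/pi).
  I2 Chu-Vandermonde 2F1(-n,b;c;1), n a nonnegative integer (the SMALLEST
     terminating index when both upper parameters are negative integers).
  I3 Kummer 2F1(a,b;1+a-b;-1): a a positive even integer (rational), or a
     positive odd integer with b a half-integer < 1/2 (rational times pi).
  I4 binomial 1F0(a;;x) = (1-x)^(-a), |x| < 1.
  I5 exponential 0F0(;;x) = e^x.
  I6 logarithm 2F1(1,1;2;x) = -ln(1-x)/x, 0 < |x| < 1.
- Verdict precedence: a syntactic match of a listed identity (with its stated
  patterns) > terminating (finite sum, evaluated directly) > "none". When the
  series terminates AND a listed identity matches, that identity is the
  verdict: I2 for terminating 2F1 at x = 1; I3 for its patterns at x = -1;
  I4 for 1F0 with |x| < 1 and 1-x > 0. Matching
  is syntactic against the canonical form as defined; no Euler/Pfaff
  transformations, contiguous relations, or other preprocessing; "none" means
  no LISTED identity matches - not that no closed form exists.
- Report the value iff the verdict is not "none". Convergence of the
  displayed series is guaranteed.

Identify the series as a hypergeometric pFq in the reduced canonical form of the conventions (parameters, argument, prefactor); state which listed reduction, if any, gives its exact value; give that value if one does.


Reduced: x = 1, 2F1, upper = {-\frac{1}{2}, \frac{5}{2}}, lower = {\frac{13}{2}}, C = -\frac{2}{5}. Verdict at x = 1: Gauss (I1, half-integer pattern) matches (x = 1; upper {-\frac{1}{2}, \frac{5}{2}} half-integers, c = \frac{13}{2} in the evaluable pattern). Sum: \left(-\frac{1617}{16384}\right) \cdot \pi.

First insight: with t_0 = -\frac{2}{5}, the lower running product (prefactor -2/5) is a rising factorial.
Adjacent-term ratio: r(k) = 1 * (k-\frac{1}{2}) (k+\frac{5}{2}) / [(k+\frac{13}{2}) (k+1)] ; factor over Q: parameters, x = 1, and C = -\frac{2}{5}.


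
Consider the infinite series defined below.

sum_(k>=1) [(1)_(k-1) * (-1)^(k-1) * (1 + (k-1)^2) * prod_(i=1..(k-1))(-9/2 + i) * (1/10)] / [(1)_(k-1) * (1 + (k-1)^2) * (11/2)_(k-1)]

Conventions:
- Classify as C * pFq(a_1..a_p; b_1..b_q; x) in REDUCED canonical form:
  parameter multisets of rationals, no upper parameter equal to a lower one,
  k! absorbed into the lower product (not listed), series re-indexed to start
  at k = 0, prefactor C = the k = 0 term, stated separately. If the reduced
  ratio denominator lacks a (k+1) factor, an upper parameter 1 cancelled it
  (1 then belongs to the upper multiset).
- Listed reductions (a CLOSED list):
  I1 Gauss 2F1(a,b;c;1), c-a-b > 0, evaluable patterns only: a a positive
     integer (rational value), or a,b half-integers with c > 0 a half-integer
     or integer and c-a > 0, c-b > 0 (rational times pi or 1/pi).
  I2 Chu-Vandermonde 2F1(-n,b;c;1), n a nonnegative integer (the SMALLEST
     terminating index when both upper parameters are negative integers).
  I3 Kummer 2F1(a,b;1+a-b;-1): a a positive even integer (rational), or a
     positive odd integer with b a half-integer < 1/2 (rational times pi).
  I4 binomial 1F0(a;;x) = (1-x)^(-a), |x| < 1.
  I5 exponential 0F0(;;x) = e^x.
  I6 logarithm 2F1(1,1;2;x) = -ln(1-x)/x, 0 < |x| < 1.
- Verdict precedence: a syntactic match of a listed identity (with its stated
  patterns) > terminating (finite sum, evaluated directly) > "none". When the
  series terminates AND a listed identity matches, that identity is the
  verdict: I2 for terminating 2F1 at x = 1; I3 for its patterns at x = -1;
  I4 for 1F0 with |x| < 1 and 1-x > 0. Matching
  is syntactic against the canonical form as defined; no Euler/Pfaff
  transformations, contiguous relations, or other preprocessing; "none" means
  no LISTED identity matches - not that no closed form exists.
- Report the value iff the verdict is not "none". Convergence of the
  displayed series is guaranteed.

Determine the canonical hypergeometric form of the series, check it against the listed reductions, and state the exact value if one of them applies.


Key observation: t_0 being 1/10, the factor k^2 + 1 cancels (top and bottom), leaving C = 1/10.
Term ratio: r(k) = (-1) * (k-7/2) (k+1) / [(k+11/2) (k+1)] - rational; roots negated = parameters, x = (-1), C = 1/10.

Classification (C = 1/10): 2F1 with upper {-7/2, 1}, lower {11/2}, argument x = -1. Verdict (x = -1): Kummer (I3) applies (x = -1; c = 11/2 equals 1+a-b for upper {-7/2, 1}: listed pattern). Value: (63/1024) * pi.
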